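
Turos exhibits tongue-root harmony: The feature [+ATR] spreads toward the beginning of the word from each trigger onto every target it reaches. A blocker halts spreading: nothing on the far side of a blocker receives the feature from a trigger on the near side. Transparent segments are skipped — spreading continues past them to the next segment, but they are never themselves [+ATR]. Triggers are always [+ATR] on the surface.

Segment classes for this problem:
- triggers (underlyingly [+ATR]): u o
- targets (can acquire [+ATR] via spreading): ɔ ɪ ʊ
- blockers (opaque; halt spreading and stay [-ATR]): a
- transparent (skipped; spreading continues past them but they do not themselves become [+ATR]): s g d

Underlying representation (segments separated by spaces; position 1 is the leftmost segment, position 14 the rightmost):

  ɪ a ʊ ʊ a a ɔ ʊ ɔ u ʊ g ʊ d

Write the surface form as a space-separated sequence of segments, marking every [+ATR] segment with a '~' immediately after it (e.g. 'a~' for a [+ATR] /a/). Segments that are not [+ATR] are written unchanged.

ɪ a ʊ ʊ a a ɔ~ ʊ~ ɔ~ u~ ʊ g ʊ d

From /u/ at 10 leftward: 9 /ɔ/ → [+ATR]; 8 /ʊ/ → [+ATR]; 7 /ɔ/ → [+ATR]; 6 /a/ blocks.
Targets with no active source: positions 1 3 4 11 13 stay [-ATR].
[+ATR] positions on the surface: 7 8 9 10.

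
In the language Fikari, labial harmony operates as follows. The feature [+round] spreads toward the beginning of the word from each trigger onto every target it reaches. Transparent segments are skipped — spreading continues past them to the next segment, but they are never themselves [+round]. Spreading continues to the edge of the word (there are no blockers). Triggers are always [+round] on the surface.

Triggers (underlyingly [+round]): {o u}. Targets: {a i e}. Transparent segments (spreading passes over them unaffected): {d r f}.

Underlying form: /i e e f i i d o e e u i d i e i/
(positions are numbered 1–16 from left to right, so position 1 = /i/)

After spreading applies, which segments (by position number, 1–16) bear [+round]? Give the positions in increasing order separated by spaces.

From /o/ at 8 leftward: 7 /d/ transparent; 6 /i/ → [+round]; 5 /i/ → [+round]; 4 /f/ transparent; 3 /e/ → [+round]; 2 /e/ → [+round]; 1 /i/ → [+round]; word edge.
From /u/ at 11 leftward: 10 /e/ → [+round]; 9 /e/ → [+round]; 8 /o/ is itself a trigger — this domain ends here.
Targets with no active source: positions 12 14 15 16 stay [-round].

1 2 3 5 6 8 9 10 11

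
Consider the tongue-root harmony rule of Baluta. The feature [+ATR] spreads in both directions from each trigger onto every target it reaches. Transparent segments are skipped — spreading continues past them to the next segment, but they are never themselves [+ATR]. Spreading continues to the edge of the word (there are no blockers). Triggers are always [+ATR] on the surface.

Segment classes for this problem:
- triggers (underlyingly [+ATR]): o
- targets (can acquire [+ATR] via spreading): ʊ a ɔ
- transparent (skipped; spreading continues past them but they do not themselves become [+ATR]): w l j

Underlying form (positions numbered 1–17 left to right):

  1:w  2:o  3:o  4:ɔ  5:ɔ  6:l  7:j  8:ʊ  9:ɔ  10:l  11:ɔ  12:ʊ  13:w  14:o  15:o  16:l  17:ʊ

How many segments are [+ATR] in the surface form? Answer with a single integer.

11

From /o/ at 2 rightward: 3 /o/ is itself a trigger — this domain ends here.
From /o/ at 2 leftward: 1 /w/ transparent; word edge.
From /o/ at 3 rightward: 4 /ɔ/ → [+ATR]; 5 /ɔ/ → [+ATR]; 6 /l/ transparent; 7 /j/ transparent; 8 /ʊ/ → [+ATR]; 9 /ɔ/ → [+ATR]; 10 /l/ transparent; 11 /ɔ/ → [+ATR]; 12 /ʊ/ → [+ATR]; 13 /w/ transparent; 14 /o/ is itself a trigger — this domain ends here.
From /o/ at 3 leftward: 2 /o/ is itself a trigger — this domain ends here.
From /o/ at 14 rightward: 15 /o/ is itself a trigger — this domain ends here.
From /o/ at 14 leftward: 13 /w/ transparent; 12 /ʊ/ → [+ATR]; 11 /ɔ/ → [+ATR]; 10 /l/ transparent; 9 /ɔ/ → [+ATR]; 8 /ʊ/ → [+ATR]; 7 /j/ transparent; 6 /l/ transparent; 5 /ɔ/ → [+ATR]; 4 /ɔ/ → [+ATR]; 3 /o/ is itself a trigger — this domain ends here.
From /o/ at 15 rightward: 16 /l/ transparent; 17 /ʊ/ → [+ATR]; word edge.
From /o/ at 15 leftward: 14 /o/ is itself a trigger — this domain ends here.
[+ATR] positions on the surface: 2 3 4 5 8 9 11 12 14 15 17.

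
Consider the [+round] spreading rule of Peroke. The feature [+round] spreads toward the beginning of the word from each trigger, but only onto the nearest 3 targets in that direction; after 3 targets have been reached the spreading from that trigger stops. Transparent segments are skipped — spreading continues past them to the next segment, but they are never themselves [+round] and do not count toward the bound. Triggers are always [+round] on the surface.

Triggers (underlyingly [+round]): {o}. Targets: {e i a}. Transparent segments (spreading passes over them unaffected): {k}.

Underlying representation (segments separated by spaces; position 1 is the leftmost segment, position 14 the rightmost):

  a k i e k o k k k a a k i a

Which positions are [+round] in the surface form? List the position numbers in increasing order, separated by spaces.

From /o/ at 6 leftward: 5 /k/ transparent; 4 /e/ → [+round]; 3 /i/ → [+round]; 2 /k/ transparent; 1 /a/ → [+round]; bound reached.
Targets with no active source: positions 10 11 13 14 stay [-round].

1 3 4 6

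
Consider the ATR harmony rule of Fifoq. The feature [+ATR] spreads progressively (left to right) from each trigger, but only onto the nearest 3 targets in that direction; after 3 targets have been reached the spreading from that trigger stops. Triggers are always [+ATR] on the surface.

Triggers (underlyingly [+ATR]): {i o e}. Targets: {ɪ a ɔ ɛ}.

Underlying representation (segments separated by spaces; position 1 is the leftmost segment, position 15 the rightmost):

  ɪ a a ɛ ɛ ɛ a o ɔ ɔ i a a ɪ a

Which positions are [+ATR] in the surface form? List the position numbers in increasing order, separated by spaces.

8 9 10 11 12 13 14

From /o/ at 8 rightward: 9 /ɔ/ → [+ATR]; 10 /ɔ/ → [+ATR]; 11 /i/ is itself a trigger — this domain ends here.
From /i/ at 11 rightward: 12 /a/ → [+ATR]; 13 /a/ → [+ATR]; 14 /ɪ/ → [+ATR]; bound reached.
Targets with no active source: positions 1 2 3 4 5 6 7 15 stay [-ATR].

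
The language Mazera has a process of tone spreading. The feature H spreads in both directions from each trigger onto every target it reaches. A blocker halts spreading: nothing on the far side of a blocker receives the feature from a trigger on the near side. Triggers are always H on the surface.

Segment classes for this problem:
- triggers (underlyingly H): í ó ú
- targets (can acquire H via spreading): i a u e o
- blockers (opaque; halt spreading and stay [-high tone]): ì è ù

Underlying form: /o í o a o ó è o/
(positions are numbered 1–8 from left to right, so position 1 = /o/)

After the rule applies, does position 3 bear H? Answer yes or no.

From /í/ at 2 rightward: 3 /o/ → H; 4 /a/ → H; 5 /o/ → H; 6 /ó/ is itself a trigger — this domain ends here.
From /í/ at 2 leftward: 1 /o/ → H; word edge.
From /ó/ at 6 rightward: 7 /è/ blocks.
From /ó/ at 6 leftward: 5 /o/ → H; 4 /a/ → H; 3 /o/ → H; 2 /í/ is itself a trigger — this domain ends here.
Target with no active source: position 8 stays [-high tone].
H positions on the surface: 1 2 3 4 5 6.

yes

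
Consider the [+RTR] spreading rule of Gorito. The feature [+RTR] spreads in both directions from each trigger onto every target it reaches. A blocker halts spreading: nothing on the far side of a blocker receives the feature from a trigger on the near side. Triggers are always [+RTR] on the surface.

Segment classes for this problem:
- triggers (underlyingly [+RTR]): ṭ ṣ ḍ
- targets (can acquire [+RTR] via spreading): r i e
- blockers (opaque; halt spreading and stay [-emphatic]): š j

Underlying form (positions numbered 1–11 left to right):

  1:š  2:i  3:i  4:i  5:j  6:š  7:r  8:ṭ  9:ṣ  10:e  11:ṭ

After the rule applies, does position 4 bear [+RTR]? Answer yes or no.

From /ṭ/ at 8 rightward: 9 /ṣ/ is itself a trigger — this domain ends here.
From /ṭ/ at 8 leftward: 7 /r/ → [+RTR]; 6 /š/ blocks.
From /ṣ/ at 9 rightward: 10 /e/ → [+RTR]; 11 /ṭ/ is itself a trigger — this domain ends here.
From /ṣ/ at 9 leftward: 8 /ṭ/ is itself a trigger — this domain ends here.
From /ṭ/ at 11 rightward: word edge.
From /ṭ/ at 11 leftward: 10 /e/ → [+RTR]; 9 /ṣ/ is itself a trigger — this domain ends here.
Targets with no active source: positions 2 3 4 stay [-emphatic].
[+RTR] positions on the surface: 7 8 9 10 11.

no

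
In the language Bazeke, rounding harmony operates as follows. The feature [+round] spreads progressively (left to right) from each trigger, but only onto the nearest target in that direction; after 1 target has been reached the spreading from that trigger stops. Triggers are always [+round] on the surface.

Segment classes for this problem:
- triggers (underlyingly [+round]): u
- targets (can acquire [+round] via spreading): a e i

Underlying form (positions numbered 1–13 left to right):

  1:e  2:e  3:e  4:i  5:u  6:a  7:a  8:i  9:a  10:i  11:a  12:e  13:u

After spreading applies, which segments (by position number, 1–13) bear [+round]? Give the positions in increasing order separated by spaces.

5 6 13

From /u/ at 5 rightward: 6 /a/ → [+round]; bound reached.
From /u/ at 13 rightward: word edge.
Targets with no active source: positions 1 2 3 4 7 8 9 10 11 12 stay [-round].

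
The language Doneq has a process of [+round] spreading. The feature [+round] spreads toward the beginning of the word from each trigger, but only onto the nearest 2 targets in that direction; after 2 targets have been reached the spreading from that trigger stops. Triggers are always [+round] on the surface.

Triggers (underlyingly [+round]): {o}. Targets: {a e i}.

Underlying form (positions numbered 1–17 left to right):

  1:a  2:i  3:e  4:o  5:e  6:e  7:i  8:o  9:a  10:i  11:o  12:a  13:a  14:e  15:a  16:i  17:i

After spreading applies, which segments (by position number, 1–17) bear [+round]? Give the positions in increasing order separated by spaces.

2 3 4 6 7 8 9 10 11

From /o/ at 4 leftward: 3 /e/ → [+round]; 2 /i/ → [+round]; bound reached.
From /o/ at 8 leftward: 7 /i/ → [+round]; 6 /e/ → [+round]; bound reached.
From /o/ at 11 leftward: 10 /i/ → [+round]; 9 /a/ → [+round]; bound reached.
Targets with no active source: positions 1 5 12 13 14 15 16 17 stay [-round].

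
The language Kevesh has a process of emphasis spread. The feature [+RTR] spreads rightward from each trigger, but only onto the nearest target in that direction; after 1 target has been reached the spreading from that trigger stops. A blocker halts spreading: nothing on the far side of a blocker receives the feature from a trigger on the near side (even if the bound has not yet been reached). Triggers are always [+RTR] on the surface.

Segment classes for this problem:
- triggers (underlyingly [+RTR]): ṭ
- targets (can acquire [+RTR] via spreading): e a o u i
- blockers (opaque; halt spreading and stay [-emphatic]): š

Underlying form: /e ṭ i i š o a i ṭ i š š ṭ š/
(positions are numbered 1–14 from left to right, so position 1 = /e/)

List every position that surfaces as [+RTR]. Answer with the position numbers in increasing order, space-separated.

2 3 9 10 13

From /ṭ/ at 2 rightward: 3 /i/ → [+RTR]; bound reached.
From /ṭ/ at 9 rightward: 10 /i/ → [+RTR]; bound reached.
From /ṭ/ at 13 rightward: 14 /š/ blocks.
Targets with no active source: positions 1 4 6 7 8 stay [-emphatic].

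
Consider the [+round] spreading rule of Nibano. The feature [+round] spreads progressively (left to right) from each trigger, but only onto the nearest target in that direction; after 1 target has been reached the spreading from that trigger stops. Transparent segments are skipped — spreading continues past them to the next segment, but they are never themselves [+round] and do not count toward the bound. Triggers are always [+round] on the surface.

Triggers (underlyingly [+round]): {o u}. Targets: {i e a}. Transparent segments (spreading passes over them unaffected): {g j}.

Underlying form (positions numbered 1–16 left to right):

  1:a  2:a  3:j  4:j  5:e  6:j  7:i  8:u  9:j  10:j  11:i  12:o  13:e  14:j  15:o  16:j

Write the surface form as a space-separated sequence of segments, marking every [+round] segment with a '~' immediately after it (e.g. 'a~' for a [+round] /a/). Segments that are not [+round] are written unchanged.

a a j j e j i u~ j j i~ o~ e~ j o~ j

From /u/ at 8 rightward: 9 /j/ transparent; 10 /j/ transparent; 11 /i/ → [+round]; bound reached.
From /o/ at 12 rightward: 13 /e/ → [+round]; bound reached.
From /o/ at 15 rightward: 16 /j/ transparent; word edge.
Targets with no active source: positions 1 2 5 7 stay [-round].
[+round] positions on the surface: 8 11 12 13 15.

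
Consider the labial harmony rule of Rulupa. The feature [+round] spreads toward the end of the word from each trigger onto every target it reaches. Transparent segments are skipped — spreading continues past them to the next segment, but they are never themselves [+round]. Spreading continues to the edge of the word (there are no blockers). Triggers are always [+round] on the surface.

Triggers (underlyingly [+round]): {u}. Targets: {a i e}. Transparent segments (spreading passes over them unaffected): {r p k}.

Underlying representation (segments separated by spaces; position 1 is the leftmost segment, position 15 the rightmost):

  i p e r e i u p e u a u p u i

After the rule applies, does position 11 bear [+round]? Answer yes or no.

yes

From /u/ at 7 rightward: 8 /p/ transparent; 9 /e/ → [+round]; 10 /u/ is itself a trigger — this domain ends here.
From /u/ at 10 rightward: 11 /a/ → [+round]; 12 /u/ is itself a trigger — this domain ends here.
From /u/ at 12 rightward: 13 /p/ transparent; 14 /u/ is itself a trigger — this domain ends here.
From /u/ at 14 rightward: 15 /i/ → [+round]; word edge.
Targets with no active source: positions 1 3 5 6 stay [-round].
[+round] positions on the surface: 7 9 10 11 12 14 15.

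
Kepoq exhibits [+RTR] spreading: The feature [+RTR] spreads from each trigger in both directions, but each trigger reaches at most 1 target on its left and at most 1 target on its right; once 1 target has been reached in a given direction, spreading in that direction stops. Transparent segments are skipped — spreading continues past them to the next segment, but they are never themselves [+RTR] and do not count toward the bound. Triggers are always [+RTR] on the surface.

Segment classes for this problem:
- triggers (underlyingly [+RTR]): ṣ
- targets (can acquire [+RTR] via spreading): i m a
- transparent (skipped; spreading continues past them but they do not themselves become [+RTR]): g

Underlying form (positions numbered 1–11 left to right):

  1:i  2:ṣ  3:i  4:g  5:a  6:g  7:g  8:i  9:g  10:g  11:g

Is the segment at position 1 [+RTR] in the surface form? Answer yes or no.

yes

From /ṣ/ at 2 rightward: 3 /i/ → [+RTR]; bound reached.
From /ṣ/ at 2 leftward: 1 /i/ → [+RTR]; bound reached.
Targets with no active source: positions 5 8 stay [-emphatic].
[+RTR] positions on the surface: 1 2 3.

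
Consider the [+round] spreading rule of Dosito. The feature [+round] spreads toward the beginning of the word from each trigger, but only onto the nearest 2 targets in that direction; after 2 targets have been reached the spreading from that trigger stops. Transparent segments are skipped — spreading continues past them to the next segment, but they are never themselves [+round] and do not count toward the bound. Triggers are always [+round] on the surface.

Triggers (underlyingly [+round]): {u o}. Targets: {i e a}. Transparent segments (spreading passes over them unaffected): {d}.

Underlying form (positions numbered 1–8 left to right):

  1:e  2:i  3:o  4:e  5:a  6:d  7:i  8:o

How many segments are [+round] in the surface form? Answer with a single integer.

From /o/ at 3 leftward: 2 /i/ → [+round]; 1 /e/ → [+round]; bound reached.
From /o/ at 8 leftward: 7 /i/ → [+round]; 6 /d/ transparent; 5 /a/ → [+round]; bound reached.
Target with no active source: position 4 stays [-round].
[+round] positions on the surface: 1 2 3 5 7 8.

6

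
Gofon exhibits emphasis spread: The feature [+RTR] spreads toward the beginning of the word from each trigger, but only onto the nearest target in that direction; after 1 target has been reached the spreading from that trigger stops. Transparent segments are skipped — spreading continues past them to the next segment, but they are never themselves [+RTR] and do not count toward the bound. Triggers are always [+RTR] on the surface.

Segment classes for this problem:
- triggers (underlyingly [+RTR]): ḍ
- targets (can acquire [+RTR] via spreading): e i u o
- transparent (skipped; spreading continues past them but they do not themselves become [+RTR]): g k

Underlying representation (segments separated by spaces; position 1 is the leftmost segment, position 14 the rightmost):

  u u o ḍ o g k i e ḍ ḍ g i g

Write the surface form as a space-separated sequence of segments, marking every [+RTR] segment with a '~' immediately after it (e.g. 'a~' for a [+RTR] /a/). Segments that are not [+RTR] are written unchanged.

u u o~ ḍ~ o g k i e~ ḍ~ ḍ~ g i g

From /ḍ/ at 4 leftward: 3 /o/ → [+RTR]; bound reached.
From /ḍ/ at 10 leftward: 9 /e/ → [+RTR]; bound reached.
From /ḍ/ at 11 leftward: 10 /ḍ/ is itself a trigger — this domain ends here.
Targets with no active source: positions 1 2 5 8 13 stay [-emphatic].
[+RTR] positions on the surface: 3 4 9 10 11.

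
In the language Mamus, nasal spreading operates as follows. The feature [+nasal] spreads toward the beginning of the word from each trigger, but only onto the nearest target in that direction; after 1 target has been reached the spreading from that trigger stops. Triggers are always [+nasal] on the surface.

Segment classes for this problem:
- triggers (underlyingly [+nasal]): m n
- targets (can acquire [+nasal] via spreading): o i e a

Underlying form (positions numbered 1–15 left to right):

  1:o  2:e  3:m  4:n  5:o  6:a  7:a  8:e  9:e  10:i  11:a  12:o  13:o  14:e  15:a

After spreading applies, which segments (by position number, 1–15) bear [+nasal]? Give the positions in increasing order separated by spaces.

From /m/ at 3 leftward: 2 /e/ → [+nasal]; bound reached.
From /n/ at 4 leftward: 3 /m/ is itself a trigger — this domain ends here.
Targets with no active source: positions 1 5 6 7 8 9 10 11 12 13 14 15 stay [-nasal].

2 3 4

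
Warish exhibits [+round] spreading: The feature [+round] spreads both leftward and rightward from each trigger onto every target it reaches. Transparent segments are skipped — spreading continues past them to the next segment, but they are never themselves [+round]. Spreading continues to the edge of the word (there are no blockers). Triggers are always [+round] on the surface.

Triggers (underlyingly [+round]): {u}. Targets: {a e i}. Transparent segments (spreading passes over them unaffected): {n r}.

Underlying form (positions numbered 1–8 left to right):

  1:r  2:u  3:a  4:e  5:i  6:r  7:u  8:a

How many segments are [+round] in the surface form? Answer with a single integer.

From /u/ at 2 rightward: 3 /a/ → [+round]; 4 /e/ → [+round]; 5 /i/ → [+round]; 6 /r/ transparent; 7 /u/ is itself a trigger — this domain ends here.
From /u/ at 2 leftward: 1 /r/ transparent; word edge.
From /u/ at 7 rightward: 8 /a/ → [+round]; word edge.
From /u/ at 7 leftward: 6 /r/ transparent; 5 /i/ → [+round]; 4 /e/ → [+round]; 3 /a/ → [+round]; 2 /u/ is itself a trigger — this domain ends here.
[+round] positions on the surface: 2 3 4 5 7 8.

6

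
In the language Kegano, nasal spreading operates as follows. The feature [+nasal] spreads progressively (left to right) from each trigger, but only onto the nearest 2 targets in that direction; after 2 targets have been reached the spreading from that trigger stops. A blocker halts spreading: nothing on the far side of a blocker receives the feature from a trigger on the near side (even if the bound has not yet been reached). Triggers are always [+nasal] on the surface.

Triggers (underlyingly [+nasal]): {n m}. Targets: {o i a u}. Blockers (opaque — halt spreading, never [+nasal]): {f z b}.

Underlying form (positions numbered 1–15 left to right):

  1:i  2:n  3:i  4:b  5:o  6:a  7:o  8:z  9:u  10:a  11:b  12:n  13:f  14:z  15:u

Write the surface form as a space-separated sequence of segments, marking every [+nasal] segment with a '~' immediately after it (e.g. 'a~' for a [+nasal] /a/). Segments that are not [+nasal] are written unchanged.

From /n/ at 2 rightward: 3 /i/ → [+nasal]; 4 /b/ blocks.
From /n/ at 12 rightward: 13 /f/ blocks.
Targets with no active source: positions 1 5 6 7 9 10 15 stay [-nasal].
[+nasal] positions on the surface: 2 3 12.

i n~ i~ b o a o z u a b n~ f z u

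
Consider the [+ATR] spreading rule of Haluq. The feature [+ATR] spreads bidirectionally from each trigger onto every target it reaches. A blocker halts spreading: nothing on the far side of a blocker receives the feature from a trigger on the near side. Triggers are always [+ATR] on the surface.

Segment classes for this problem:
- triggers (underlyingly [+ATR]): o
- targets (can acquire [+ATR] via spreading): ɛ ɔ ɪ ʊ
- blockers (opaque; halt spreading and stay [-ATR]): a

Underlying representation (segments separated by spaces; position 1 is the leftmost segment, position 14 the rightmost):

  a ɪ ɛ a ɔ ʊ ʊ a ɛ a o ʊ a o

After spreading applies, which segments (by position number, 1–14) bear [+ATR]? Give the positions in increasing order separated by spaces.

11 12 14

From /o/ at 11 rightward: 12 /ʊ/ → [+ATR]; 13 /a/ blocks.
From /o/ at 11 leftward: 10 /a/ blocks.
From /o/ at 14 rightward: word edge.
From /o/ at 14 leftward: 13 /a/ blocks.
Targets with no active source: positions 2 3 5 6 7 9 stay [-ATR].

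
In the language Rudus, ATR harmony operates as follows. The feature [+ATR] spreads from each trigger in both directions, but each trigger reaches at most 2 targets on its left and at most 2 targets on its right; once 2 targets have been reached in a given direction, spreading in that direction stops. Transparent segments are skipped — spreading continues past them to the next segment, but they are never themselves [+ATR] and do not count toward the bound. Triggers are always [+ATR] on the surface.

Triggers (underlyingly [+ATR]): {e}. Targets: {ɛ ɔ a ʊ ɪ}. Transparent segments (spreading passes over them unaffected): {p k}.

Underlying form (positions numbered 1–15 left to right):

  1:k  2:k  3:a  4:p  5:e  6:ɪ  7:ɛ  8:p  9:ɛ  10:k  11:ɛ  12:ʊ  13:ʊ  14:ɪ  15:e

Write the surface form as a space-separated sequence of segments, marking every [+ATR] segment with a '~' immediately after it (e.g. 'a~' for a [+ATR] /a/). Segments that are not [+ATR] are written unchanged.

k k a~ p e~ ɪ~ ɛ~ p ɛ k ɛ ʊ ʊ~ ɪ~ e~

From /e/ at 5 rightward: 6 /ɪ/ → [+ATR]; 7 /ɛ/ → [+ATR]; bound reached.
From /e/ at 5 leftward: 4 /p/ transparent; 3 /a/ → [+ATR]; 2 /k/ transparent; 1 /k/ transparent; word edge.
From /e/ at 15 rightward: word edge.
From /e/ at 15 leftward: 14 /ɪ/ → [+ATR]; 13 /ʊ/ → [+ATR]; bound reached.
Targets with no active source: positions 9 11 12 stay [-ATR].
[+ATR] positions on the surface: 3 5 6 7 13 14 15.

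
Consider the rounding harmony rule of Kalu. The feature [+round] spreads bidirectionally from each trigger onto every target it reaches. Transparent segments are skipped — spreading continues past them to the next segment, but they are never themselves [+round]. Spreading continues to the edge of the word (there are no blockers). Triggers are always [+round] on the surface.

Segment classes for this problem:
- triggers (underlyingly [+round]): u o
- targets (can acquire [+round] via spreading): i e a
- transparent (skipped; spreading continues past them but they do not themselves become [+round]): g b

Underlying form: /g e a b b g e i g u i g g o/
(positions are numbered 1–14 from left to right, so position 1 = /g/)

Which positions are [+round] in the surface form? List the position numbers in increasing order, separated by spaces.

2 3 7 8 10 11 14

From /u/ at 10 rightward: 11 /i/ → [+round]; 12 /g/ transparent; 13 /g/ transparent; 14 /o/ is itself a trigger — this domain ends here.
From /u/ at 10 leftward: 9 /g/ transparent; 8 /i/ → [+round]; 7 /e/ → [+round]; 6 /g/ transparent; 5 /b/ transparent; 4 /b/ transparent; 3 /a/ → [+round]; 2 /e/ → [+round]; 1 /g/ transparent; word edge.
From /o/ at 14 rightward: word edge.
From /o/ at 14 leftward: 13 /g/ transparent; 12 /g/ transparent; 11 /i/ → [+round]; 10 /u/ is itself a trigger — this domain ends here.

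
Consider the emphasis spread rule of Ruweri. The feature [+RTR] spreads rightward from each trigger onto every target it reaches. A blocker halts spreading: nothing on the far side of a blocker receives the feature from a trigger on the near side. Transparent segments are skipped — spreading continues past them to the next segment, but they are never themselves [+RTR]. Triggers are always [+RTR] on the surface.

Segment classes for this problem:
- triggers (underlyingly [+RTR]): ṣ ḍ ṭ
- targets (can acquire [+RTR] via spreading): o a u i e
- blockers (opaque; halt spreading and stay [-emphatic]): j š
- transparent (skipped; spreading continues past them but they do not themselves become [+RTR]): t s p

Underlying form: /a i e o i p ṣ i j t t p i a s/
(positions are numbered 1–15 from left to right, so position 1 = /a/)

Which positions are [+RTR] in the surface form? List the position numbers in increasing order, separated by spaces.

7 8

From /ṣ/ at 7 rightward: 8 /i/ → [+RTR]; 9 /j/ blocks.
Targets with no active source: positions 1 2 3 4 5 13 14 stay [-emphatic].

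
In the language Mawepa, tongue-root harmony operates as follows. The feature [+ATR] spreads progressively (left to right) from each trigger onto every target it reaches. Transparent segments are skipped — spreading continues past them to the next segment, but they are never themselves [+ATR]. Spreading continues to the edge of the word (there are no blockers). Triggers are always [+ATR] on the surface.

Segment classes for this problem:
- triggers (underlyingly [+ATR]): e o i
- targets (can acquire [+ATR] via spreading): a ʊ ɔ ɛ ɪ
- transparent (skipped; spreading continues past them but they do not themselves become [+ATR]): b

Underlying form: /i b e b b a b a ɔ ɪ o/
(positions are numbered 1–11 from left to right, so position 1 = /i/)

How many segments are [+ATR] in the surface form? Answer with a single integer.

7

From /i/ at 1 rightward: 2 /b/ transparent; 3 /e/ is itself a trigger — this domain ends here.
From /e/ at 3 rightward: 4 /b/ transparent; 5 /b/ transparent; 6 /a/ → [+ATR]; 7 /b/ transparent; 8 /a/ → [+ATR]; 9 /ɔ/ → [+ATR]; 10 /ɪ/ → [+ATR]; 11 /o/ is itself a trigger — this domain ends here.
From /o/ at 11 rightward: word edge.
[+ATR] positions on the surface: 1 3 6 8 9 10 11.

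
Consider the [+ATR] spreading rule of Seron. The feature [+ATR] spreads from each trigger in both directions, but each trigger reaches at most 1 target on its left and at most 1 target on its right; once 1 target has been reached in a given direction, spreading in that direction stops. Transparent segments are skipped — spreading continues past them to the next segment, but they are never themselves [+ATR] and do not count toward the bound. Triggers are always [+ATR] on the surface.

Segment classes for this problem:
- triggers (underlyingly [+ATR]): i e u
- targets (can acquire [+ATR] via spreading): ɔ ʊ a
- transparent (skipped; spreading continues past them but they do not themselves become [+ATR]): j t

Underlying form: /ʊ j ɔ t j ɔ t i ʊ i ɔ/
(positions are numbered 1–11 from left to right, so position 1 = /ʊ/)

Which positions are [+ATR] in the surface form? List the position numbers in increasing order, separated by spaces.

6 8 9 10 11

From /i/ at 8 rightward: 9 /ʊ/ → [+ATR]; bound reached.
From /i/ at 8 leftward: 7 /t/ transparent; 6 /ɔ/ → [+ATR]; bound reached.
From /i/ at 10 rightward: 11 /ɔ/ → [+ATR]; bound reached.
From /i/ at 10 leftward: 9 /ʊ/ → [+ATR]; bound reached.
Targets with no active source: positions 1 3 stay [-ATR].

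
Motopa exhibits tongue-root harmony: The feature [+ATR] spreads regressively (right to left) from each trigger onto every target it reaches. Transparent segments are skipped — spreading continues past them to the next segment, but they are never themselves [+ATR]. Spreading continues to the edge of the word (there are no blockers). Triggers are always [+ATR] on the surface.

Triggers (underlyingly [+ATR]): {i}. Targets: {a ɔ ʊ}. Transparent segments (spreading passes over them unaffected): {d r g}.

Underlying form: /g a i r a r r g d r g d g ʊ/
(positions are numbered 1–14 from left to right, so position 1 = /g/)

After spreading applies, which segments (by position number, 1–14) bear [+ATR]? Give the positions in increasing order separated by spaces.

From /i/ at 3 leftward: 2 /a/ → [+ATR]; 1 /g/ transparent; word edge.
Targets with no active source: positions 5 14 stay [-ATR].

2 3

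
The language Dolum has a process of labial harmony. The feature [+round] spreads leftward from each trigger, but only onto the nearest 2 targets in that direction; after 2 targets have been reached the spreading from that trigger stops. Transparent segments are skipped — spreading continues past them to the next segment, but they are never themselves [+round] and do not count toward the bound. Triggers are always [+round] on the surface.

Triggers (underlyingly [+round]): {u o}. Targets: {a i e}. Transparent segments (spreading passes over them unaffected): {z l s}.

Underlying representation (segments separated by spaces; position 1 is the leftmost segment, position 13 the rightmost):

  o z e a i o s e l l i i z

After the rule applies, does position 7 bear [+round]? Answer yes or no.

From /o/ at 1 leftward: word edge.
From /o/ at 6 leftward: 5 /i/ → [+round]; 4 /a/ → [+round]; bound reached.
Targets with no active source: positions 3 8 11 12 stay [-round].
[+round] positions on the surface: 1 4 5 6.

no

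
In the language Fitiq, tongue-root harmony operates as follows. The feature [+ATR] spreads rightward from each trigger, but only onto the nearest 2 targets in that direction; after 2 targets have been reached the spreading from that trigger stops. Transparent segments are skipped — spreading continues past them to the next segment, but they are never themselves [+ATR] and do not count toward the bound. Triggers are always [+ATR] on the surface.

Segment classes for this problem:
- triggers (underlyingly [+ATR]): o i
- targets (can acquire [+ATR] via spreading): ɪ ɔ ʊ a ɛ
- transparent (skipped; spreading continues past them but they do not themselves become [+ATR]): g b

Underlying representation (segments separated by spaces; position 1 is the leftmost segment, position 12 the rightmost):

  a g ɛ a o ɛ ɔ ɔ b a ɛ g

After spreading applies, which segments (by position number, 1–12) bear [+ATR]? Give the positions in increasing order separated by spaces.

5 6 7

From /o/ at 5 rightward: 6 /ɛ/ → [+ATR]; 7 /ɔ/ → [+ATR]; bound reached.
Targets with no active source: positions 1 3 4 8 10 11 stay [-ATR].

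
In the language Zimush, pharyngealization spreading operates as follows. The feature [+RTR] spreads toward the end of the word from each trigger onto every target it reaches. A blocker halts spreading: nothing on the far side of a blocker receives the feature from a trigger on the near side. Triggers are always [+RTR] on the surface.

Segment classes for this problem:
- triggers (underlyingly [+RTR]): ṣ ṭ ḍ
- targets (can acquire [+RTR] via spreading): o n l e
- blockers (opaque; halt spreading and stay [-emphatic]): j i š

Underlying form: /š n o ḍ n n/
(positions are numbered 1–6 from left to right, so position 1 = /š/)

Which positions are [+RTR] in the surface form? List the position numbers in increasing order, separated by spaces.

4 5 6

From /ḍ/ at 4 rightward: 5 /n/ → [+RTR]; 6 /n/ → [+RTR]; word edge.
Targets with no active source: positions 2 3 stay [-emphatic].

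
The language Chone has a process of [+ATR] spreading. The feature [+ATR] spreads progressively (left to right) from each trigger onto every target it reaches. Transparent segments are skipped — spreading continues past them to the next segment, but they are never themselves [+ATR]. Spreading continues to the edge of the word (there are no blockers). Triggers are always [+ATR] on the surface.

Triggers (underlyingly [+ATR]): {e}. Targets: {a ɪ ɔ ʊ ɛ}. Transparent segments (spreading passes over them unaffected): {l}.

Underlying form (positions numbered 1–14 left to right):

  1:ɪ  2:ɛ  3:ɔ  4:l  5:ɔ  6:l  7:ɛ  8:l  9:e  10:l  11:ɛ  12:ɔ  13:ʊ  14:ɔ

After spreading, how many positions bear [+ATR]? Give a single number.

5

From /e/ at 9 rightward: 10 /l/ transparent; 11 /ɛ/ → [+ATR]; 12 /ɔ/ → [+ATR]; 13 /ʊ/ → [+ATR]; 14 /ɔ/ → [+ATR]; word edge.
Targets with no active source: positions 1 2 3 5 7 stay [-ATR].
[+ATR] positions on the surface: 9 11 12 13 14.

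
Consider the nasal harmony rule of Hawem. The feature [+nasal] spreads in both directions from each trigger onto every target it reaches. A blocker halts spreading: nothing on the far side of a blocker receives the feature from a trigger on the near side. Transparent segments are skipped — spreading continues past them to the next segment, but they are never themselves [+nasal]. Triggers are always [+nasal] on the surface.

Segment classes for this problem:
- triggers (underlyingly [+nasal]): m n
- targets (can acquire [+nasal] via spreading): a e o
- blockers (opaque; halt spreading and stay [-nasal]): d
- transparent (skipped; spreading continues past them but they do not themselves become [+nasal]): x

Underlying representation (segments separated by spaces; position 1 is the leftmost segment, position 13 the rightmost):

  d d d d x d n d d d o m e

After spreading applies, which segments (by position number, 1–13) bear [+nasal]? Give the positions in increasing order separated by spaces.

From /n/ at 7 rightward: 8 /d/ blocks.
From /n/ at 7 leftward: 6 /d/ blocks.
From /m/ at 12 rightward: 13 /e/ → [+nasal]; word edge.
From /m/ at 12 leftward: 11 /o/ → [+nasal]; 10 /d/ blocks.

7 11 12 13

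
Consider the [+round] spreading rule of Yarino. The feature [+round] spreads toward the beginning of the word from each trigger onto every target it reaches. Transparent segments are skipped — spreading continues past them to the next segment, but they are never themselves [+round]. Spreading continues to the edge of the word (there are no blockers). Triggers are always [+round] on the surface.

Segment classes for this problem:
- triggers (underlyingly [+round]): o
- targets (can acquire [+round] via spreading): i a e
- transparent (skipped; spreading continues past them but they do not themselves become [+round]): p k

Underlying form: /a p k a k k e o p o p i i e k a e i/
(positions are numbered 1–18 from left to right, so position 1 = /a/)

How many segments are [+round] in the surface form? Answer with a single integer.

From /o/ at 8 leftward: 7 /e/ → [+round]; 6 /k/ transparent; 5 /k/ transparent; 4 /a/ → [+round]; 3 /k/ transparent; 2 /p/ transparent; 1 /a/ → [+round]; word edge.
From /o/ at 10 leftward: 9 /p/ transparent; 8 /o/ is itself a trigger — this domain ends here.
Targets with no active source: positions 12 13 14 16 17 18 stay [-round].
[+round] positions on the surface: 1 4 7 8 10.

5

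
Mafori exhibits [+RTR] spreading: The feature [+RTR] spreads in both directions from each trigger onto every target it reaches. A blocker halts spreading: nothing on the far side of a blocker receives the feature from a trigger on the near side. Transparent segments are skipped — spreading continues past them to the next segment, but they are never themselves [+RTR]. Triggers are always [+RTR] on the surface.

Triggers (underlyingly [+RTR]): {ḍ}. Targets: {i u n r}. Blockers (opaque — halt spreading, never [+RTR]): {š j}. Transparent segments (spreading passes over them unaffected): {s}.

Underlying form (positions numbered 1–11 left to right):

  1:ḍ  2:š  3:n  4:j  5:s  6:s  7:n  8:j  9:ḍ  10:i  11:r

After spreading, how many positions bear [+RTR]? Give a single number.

4

From /ḍ/ at 1 rightward: 2 /š/ blocks.
From /ḍ/ at 1 leftward: word edge.
From /ḍ/ at 9 rightward: 10 /i/ → [+RTR]; 11 /r/ → [+RTR]; word edge.
From /ḍ/ at 9 leftward: 8 /j/ blocks.
Targets with no active source: positions 3 7 stay [-emphatic].
[+RTR] positions on the surface: 1 9 10 11.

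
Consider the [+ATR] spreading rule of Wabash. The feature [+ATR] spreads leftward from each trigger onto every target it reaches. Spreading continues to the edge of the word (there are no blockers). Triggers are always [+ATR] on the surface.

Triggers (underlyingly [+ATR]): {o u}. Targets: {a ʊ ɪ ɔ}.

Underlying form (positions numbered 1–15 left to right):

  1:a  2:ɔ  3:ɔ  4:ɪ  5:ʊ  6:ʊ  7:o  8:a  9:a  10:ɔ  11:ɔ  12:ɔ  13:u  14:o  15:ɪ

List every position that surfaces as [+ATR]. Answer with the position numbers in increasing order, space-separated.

From /o/ at 7 leftward: 6 /ʊ/ → [+ATR]; 5 /ʊ/ → [+ATR]; 4 /ɪ/ → [+ATR]; 3 /ɔ/ → [+ATR]; 2 /ɔ/ → [+ATR]; 1 /a/ → [+ATR]; word edge.
From /u/ at 13 leftward: 12 /ɔ/ → [+ATR]; 11 /ɔ/ → [+ATR]; 10 /ɔ/ → [+ATR]; 9 /a/ → [+ATR]; 8 /a/ → [+ATR]; 7 /o/ is itself a trigger — this domain ends here.
From /o/ at 14 leftward: 13 /u/ is itself a trigger — this domain ends here.
Target with no active source: position 15 stays [-ATR].

1 2 3 4 5 6 7 8 9 10 11 12 13 14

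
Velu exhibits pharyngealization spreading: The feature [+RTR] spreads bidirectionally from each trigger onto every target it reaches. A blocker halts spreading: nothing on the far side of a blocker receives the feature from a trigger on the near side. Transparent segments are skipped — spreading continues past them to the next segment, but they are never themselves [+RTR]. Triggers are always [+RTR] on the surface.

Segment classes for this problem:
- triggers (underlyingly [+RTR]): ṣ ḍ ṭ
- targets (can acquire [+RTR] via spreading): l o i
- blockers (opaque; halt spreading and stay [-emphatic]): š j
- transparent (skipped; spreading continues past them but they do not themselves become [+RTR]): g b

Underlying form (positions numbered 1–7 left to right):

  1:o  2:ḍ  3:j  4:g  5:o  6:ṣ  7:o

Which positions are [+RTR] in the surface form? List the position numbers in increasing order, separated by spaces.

1 2 5 6 7

From /ḍ/ at 2 rightward: 3 /j/ blocks.
From /ḍ/ at 2 leftward: 1 /o/ → [+RTR]; word edge.
From /ṣ/ at 6 rightward: 7 /o/ → [+RTR]; word edge.
From /ṣ/ at 6 leftward: 5 /o/ → [+RTR]; 4 /g/ transparent; 3 /j/ blocks.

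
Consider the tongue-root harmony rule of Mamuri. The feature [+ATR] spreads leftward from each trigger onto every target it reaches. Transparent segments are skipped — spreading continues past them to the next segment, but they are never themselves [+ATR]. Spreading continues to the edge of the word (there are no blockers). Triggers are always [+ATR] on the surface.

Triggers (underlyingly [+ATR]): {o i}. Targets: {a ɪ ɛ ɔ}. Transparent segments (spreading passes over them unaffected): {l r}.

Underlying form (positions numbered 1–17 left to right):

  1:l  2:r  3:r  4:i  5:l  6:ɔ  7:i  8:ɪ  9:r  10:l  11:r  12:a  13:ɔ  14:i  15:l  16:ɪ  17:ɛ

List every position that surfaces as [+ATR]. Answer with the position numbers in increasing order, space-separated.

4 6 7 8 12 13 14

From /i/ at 4 leftward: 3 /r/ transparent; 2 /r/ transparent; 1 /l/ transparent; word edge.
From /i/ at 7 leftward: 6 /ɔ/ → [+ATR]; 5 /l/ transparent; 4 /i/ is itself a trigger — this domain ends here.
From /i/ at 14 leftward: 13 /ɔ/ → [+ATR]; 12 /a/ → [+ATR]; 11 /r/ transparent; 10 /l/ transparent; 9 /r/ transparent; 8 /ɪ/ → [+ATR]; 7 /i/ is itself a trigger — this domain ends here.
Targets with no active source: positions 16 17 stay [-ATR].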